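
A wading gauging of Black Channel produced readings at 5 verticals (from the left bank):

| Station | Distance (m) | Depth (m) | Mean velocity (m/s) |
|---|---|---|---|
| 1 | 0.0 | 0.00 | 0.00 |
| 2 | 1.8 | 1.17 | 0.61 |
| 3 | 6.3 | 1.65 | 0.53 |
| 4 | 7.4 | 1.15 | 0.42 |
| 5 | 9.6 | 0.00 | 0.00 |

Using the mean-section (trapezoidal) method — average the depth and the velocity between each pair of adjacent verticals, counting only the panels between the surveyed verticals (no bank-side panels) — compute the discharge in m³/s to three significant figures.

Panel 1-2: Δb = 1.8 m, d̄ = (0.00+1.17)/2 = 0.585, v̄ = (0.00+0.61)/2 = 0.305 → q = 1.8×0.585×0.305 = 0.3212 m³/s
Panel 2-3: Δb = 4.5 m, d̄ = (1.17+1.65)/2 = 1.41, v̄ = (0.61+0.53)/2 = 0.57 → q = 4.5×1.41×0.57 = 3.617 m³/s
Panel 3-4: Δb = 1.1 m, d̄ = (1.65+1.15)/2 = 1.4, v̄ = (0.53+0.42)/2 = 0.475 → q = 1.1×1.4×0.475 = 0.7315 m³/s
Panel 4-5: Δb = 2.2 m, d̄ = (1.15+0.00)/2 = 0.575, v̄ = (0.42+0.00)/2 = 0.21 → q = 2.2×0.575×0.21 = 0.2657 m³/s
Q = Σ q = 4.935 m³/s

4.93 m³/s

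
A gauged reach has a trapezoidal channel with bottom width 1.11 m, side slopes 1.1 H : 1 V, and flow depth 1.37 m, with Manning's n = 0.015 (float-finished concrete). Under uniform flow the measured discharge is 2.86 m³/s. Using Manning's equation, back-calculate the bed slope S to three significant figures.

A = (b + z·y)·y = (1.11 + 1.1×1.37)×1.37 = 3.585 m²
P = b + 2y√(1+z²) = 1.11 + 2×1.37×√(1+1.1²) = 5.183 m
R = A/P = 3.585/5.183 = 0.6917 m
S = (Q·n / (1·A·R^(2/3)))² = (2.86×0.015 / (1×3.585×0.7821))² = 0.0002341

0.000234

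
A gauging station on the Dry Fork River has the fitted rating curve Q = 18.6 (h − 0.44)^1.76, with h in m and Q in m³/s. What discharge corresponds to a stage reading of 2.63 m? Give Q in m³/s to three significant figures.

73.9 m³/s

Q = 18.6 × (2.63 − 0.44)^1.76 = 18.6 × 2.19^1.76 = 73.91 m³/s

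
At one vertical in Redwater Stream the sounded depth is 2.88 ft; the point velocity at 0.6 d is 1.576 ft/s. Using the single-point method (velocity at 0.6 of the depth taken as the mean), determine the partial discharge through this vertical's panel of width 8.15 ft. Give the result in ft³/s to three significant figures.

37.0 ft³/s

v̄ = v₀.₆ = 1.576 ft/s
q = v̄ × d × w = 1.576 × 2.88 × 8.15 = 36.99 ft³/s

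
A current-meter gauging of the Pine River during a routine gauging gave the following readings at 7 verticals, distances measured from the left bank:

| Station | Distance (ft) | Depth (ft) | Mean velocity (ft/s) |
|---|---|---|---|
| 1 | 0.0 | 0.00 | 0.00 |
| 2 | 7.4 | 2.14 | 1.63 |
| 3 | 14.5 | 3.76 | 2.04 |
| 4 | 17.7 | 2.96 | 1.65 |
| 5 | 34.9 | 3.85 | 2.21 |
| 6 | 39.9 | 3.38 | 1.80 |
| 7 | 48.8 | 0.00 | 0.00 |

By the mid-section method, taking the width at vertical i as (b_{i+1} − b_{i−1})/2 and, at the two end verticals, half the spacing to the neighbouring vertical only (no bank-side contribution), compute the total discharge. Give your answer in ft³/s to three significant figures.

251 ft³/s

w_2 = (14.5 − 0.0)/2 = 7.25 ft; q_2 = 1.63 × 2.14 × 7.25 = 25.29 ft³/s
w_3 = (17.7 − 7.4)/2 = 5.15 ft; q_3 = 2.04 × 3.76 × 5.15 = 39.50 ft³/s
w_4 = (34.9 − 14.5)/2 = 10.2 ft; q_4 = 1.65 × 2.96 × 10.2 = 49.82 ft³/s
w_5 = (39.9 − 17.7)/2 = 11.1 ft; q_5 = 2.21 × 3.85 × 11.1 = 94.44 ft³/s
w_6 = (48.8 − 34.9)/2 = 6.95 ft; q_6 = 1.80 × 3.38 × 6.95 = 42.28 ft³/s
Stations 1, 7 contribute zero (depth or velocity is 0).
Q = Σ qᵢ = 251.3 ft³/s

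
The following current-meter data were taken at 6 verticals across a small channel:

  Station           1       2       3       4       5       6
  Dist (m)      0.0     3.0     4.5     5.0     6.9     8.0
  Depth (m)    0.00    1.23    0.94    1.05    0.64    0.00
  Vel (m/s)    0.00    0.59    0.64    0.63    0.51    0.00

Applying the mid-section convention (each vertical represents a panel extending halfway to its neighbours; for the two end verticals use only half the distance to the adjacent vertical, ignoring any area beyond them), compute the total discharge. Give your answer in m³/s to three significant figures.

3.52 m³/s

w_2 = (4.5 − 0.0)/2 = 2.25 m; q_2 = 0.59 × 1.23 × 2.25 = 1.633 m³/s
w_3 = (5.0 − 3.0)/2 = 1 m; q_3 = 0.64 × 0.94 × 1 = 0.6016 m³/s
w_4 = (6.9 − 4.5)/2 = 1.2 m; q_4 = 0.63 × 1.05 × 1.2 = 0.7938 m³/s
w_5 = (8.0 − 5.0)/2 = 1.5 m; q_5 = 0.51 × 0.64 × 1.5 = 0.4896 m³/s
Stations 1, 6 contribute zero (depth or velocity is 0).
Q = Σ qᵢ = 3.518 m³/s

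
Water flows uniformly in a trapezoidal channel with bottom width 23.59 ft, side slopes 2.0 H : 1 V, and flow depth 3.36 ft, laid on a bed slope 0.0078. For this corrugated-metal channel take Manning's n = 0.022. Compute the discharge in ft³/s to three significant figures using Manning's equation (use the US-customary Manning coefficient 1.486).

1160 ft³/s

A = (b + z·y)·y = (23.59 + 2.0×3.36)×3.36 = 101.8 ft²
P = b + 2y√(1+z²) = 23.59 + 2×3.36×√(1+2.0²) = 38.62 ft
R = A/P = 101.8/38.62 = 2.637 ft
Q = (1.486/n)·A·R^(2/3)·S^(1/2) = (1.486/0.022) × 101.8 × 2.637^(2/3) × 0.0078^(1/2) = 1160 ft³/s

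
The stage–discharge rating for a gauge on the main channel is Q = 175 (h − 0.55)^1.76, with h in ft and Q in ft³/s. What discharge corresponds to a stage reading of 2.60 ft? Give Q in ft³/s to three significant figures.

Q = 175 × (2.60 − 0.55)^1.76 = 175 × 2.05^1.76 = 619.0 ft³/s

619 ft³/s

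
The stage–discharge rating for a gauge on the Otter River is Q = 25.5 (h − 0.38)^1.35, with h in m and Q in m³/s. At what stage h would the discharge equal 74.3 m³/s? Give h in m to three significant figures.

2.59 m

h − h₀ = (Q/C)^(1/b) = (74.3/25.5)^(1/1.35) = 2.208 m
h = 0.38 + 2.208 = 2.588 m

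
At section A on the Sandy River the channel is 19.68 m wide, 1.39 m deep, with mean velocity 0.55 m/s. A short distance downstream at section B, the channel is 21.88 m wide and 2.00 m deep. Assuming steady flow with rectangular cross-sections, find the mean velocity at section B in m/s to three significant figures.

Q = A₁V₁ = (19.68×1.39) × 0.55 = 15.05 m³/s
A₂ = 21.88 × 2.00 = 43.76 m²
V₂ = Q/A₂ = 15.05/43.76 = 0.3438 m/s

0.344 m/s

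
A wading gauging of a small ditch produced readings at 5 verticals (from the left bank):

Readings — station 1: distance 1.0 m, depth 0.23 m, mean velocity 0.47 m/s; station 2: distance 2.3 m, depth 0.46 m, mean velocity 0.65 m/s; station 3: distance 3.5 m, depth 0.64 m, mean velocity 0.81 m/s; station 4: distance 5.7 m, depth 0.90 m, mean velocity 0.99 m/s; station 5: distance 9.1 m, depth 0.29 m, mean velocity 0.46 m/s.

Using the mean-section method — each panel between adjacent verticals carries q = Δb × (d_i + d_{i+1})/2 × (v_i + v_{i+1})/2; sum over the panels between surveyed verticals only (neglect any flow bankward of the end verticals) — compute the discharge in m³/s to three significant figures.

Panel 1-2: Δb = 1.3 m, d̄ = (0.23+0.46)/2 = 0.345, v̄ = (0.47+0.65)/2 = 0.56 → q = 1.3×0.345×0.56 = 0.2512 m³/s
Panel 2-3: Δb = 1.2 m, d̄ = (0.46+0.64)/2 = 0.55, v̄ = (0.65+0.81)/2 = 0.73 → q = 1.2×0.55×0.73 = 0.4818 m³/s
Panel 3-4: Δb = 2.2 m, d̄ = (0.64+0.90)/2 = 0.77, v̄ = (0.81+0.99)/2 = 0.9 → q = 2.2×0.77×0.9 = 1.525 m³/s
Panel 4-5: Δb = 3.4 m, d̄ = (0.90+0.29)/2 = 0.595, v̄ = (0.99+0.46)/2 = 0.725 → q = 3.4×0.595×0.725 = 1.467 m³/s
Q = Σ q = 3.724 m³/s

3.72 m³/s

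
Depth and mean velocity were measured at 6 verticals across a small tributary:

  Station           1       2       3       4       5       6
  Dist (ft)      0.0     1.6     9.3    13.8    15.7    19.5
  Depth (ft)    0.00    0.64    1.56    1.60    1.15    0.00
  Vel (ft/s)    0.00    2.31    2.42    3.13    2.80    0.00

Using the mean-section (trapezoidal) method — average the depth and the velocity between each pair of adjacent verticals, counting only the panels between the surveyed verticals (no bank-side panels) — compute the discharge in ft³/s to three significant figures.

51.2 ft³/s

Panel 1-2: Δb = 1.6 ft, d̄ = (0.00+0.64)/2 = 0.32, v̄ = (0.00+2.31)/2 = 1.155 → q = 1.6×0.32×1.155 = 0.5914 ft³/s
Panel 2-3: Δb = 7.7 ft, d̄ = (0.64+1.56)/2 = 1.1, v̄ = (2.31+2.42)/2 = 2.365 → q = 7.7×1.1×2.365 = 20.03 ft³/s
Panel 3-4: Δb = 4.5 ft, d̄ = (1.56+1.60)/2 = 1.58, v̄ = (2.42+3.13)/2 = 2.775 → q = 4.5×1.58×2.775 = 19.73 ft³/s
Panel 4-5: Δb = 1.9 ft, d̄ = (1.60+1.15)/2 = 1.375, v̄ = (3.13+2.80)/2 = 2.965 → q = 1.9×1.375×2.965 = 7.746 ft³/s
Panel 5-6: Δb = 3.8 ft, d̄ = (1.15+0.00)/2 = 0.575, v̄ = (2.80+0.00)/2 = 1.4 → q = 3.8×0.575×1.4 = 3.059 ft³/s
Q = Σ q = 51.16 ft³/s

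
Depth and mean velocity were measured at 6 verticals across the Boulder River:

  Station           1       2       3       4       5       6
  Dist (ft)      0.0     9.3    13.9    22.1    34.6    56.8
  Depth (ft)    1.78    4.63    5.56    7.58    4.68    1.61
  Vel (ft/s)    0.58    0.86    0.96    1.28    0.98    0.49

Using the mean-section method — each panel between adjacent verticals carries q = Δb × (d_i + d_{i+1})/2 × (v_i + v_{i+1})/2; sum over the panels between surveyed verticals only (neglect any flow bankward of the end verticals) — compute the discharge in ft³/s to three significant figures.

Panel 1-2: Δb = 9.3 ft, d̄ = (1.78+4.63)/2 = 3.205, v̄ = (0.58+0.86)/2 = 0.72 → q = 9.3×3.205×0.72 = 21.46 ft³/s
Panel 2-3: Δb = 4.6 ft, d̄ = (4.63+5.56)/2 = 5.095, v̄ = (0.86+0.96)/2 = 0.91 → q = 4.6×5.095×0.91 = 21.33 ft³/s
Panel 3-4: Δb = 8.2 ft, d̄ = (5.56+7.58)/2 = 6.57, v̄ = (0.96+1.28)/2 = 1.12 → q = 8.2×6.57×1.12 = 60.34 ft³/s
Panel 4-5: Δb = 12.5 ft, d̄ = (7.58+4.68)/2 = 6.13, v̄ = (1.28+0.98)/2 = 1.13 → q = 12.5×6.13×1.13 = 86.59 ft³/s
Panel 5-6: Δb = 22.2 ft, d̄ = (4.68+1.61)/2 = 3.145, v̄ = (0.98+0.49)/2 = 0.735 → q = 22.2×3.145×0.735 = 51.32 ft³/s
Q = Σ q = 241.0 ft³/s

241 ft³/s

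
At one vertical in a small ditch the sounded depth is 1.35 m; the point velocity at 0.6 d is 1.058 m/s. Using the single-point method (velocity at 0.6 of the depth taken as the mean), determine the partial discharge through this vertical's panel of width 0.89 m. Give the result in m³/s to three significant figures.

1.27 m³/s

v̄ = v₀.₆ = 1.058 m/s
q = v̄ × d × w = 1.058 × 1.35 × 0.89 = 1.271 m³/s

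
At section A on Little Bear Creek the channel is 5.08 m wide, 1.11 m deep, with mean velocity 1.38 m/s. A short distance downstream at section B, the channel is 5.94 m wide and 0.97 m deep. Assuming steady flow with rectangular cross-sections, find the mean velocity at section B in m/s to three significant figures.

1.35 m/s

Q = A₁V₁ = (5.08×1.11) × 1.38 = 7.782 m³/s
A₂ = 5.94 × 0.97 = 5.762 m²
V₂ = Q/A₂ = 7.782/5.762 = 1.351 m/s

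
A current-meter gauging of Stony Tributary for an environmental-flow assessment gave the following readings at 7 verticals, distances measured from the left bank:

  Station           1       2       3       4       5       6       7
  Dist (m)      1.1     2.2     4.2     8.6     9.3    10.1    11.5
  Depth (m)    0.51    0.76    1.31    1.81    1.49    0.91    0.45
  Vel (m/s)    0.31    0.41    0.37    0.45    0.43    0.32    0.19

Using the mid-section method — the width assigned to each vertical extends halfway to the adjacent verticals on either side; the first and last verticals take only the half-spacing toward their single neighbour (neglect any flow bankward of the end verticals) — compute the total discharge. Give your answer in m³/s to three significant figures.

5.06 m³/s

w_1 = (2.2 − 1.1)/2 = 0.55 m; q_1 = 0.31 × 0.51 × 0.55 = 0.08696 m³/s
w_2 = (4.2 − 1.1)/2 = 1.55 m; q_2 = 0.41 × 0.76 × 1.55 = 0.4830 m³/s
w_3 = (8.6 − 2.2)/2 = 3.2 m; q_3 = 0.37 × 1.31 × 3.2 = 1.551 m³/s
w_4 = (9.3 − 4.2)/2 = 2.55 m; q_4 = 0.45 × 1.81 × 2.55 = 2.077 m³/s
w_5 = (10.1 − 8.6)/2 = 0.75 m; q_5 = 0.43 × 1.49 × 0.75 = 0.4805 m³/s
w_6 = (11.5 − 9.3)/2 = 1.1 m; q_6 = 0.32 × 0.91 × 1.1 = 0.3203 m³/s
w_7 = (11.5 − 10.1)/2 = 0.7 m; q_7 = 0.19 × 0.45 × 0.7 = 0.05985 m³/s
Q = Σ qᵢ = 5.059 m³/s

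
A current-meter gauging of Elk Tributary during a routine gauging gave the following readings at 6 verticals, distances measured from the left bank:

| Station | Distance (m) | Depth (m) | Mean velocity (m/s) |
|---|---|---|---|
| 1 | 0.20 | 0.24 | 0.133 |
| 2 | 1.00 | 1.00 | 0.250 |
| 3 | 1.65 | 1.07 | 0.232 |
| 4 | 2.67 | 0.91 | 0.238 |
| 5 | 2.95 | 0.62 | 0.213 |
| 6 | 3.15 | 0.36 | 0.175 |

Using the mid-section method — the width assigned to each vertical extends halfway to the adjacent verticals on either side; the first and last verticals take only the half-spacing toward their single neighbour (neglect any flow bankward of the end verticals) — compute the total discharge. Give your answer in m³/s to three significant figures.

w_1 = (1.00 − 0.20)/2 = 0.4 m; q_1 = 0.133 × 0.24 × 0.4 = 0.01277 m³/s
w_2 = (1.65 − 0.20)/2 = 0.725 m; q_2 = 0.250 × 1.00 × 0.725 = 0.1813 m³/s
w_3 = (2.67 − 1.00)/2 = 0.835 m; q_3 = 0.232 × 1.07 × 0.835 = 0.2073 m³/s
w_4 = (2.95 − 1.65)/2 = 0.65 m; q_4 = 0.238 × 0.91 × 0.65 = 0.1408 m³/s
w_5 = (3.15 − 2.67)/2 = 0.24 m; q_5 = 0.213 × 0.62 × 0.24 = 0.03169 m³/s
w_6 = (3.15 − 2.95)/2 = 0.1 m; q_6 = 0.175 × 0.36 × 0.1 = 0.006300 m³/s
Q = Σ qᵢ = 0.5801 m³/s

0.580 m³/s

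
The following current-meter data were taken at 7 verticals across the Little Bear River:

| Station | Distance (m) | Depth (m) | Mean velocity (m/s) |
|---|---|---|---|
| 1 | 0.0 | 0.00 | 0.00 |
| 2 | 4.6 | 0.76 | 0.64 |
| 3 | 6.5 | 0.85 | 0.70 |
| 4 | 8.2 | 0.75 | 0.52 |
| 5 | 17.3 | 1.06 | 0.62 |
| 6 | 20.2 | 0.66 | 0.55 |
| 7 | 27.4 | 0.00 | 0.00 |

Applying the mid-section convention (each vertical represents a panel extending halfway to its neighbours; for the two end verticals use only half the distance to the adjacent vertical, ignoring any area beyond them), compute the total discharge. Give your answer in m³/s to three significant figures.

10.5 m³/s

w_2 = (6.5 − 0.0)/2 = 3.25 m; q_2 = 0.64 × 0.76 × 3.25 = 1.581 m³/s
w_3 = (8.2 − 4.6)/2 = 1.8 m; q_3 = 0.70 × 0.85 × 1.8 = 1.071 m³/s
w_4 = (17.3 − 6.5)/2 = 5.4 m; q_4 = 0.52 × 0.75 × 5.4 = 2.106 m³/s
w_5 = (20.2 − 8.2)/2 = 6 m; q_5 = 0.62 × 1.06 × 6 = 3.943 m³/s
w_6 = (27.4 − 17.3)/2 = 5.05 m; q_6 = 0.55 × 0.66 × 5.05 = 1.833 m³/s
Stations 1, 7 contribute zero (depth or velocity is 0).
Q = Σ qᵢ = 10.53 m³/s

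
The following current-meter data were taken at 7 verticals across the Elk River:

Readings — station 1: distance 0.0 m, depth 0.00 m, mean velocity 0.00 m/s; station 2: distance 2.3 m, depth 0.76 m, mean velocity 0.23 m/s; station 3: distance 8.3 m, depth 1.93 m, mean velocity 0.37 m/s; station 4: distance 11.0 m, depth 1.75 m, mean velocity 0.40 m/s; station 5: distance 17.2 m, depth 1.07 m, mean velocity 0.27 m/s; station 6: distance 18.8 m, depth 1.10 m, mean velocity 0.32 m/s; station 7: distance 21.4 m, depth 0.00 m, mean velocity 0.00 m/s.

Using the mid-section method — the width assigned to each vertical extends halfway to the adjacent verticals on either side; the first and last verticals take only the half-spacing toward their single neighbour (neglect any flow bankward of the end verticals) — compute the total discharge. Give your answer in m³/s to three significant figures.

8.81 m³/s

w_2 = (8.3 − 0.0)/2 = 4.15 m; q_2 = 0.23 × 0.76 × 4.15 = 0.7254 m³/s
w_3 = (11.0 − 2.3)/2 = 4.35 m; q_3 = 0.37 × 1.93 × 4.35 = 3.106 m³/s
w_4 = (17.2 − 8.3)/2 = 4.45 m; q_4 = 0.40 × 1.75 × 4.45 = 3.115 m³/s
w_5 = (18.8 − 11.0)/2 = 3.9 m; q_5 = 0.27 × 1.07 × 3.9 = 1.127 m³/s
w_6 = (21.4 − 17.2)/2 = 2.1 m; q_6 = 0.32 × 1.10 × 2.1 = 0.7392 m³/s
Stations 1, 7 contribute zero (depth or velocity is 0).
Q = Σ qᵢ = 8.813 m³/s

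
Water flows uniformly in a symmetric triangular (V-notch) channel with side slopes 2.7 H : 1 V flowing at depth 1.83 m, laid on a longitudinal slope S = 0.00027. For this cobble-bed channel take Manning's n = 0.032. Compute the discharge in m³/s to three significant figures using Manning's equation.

A = z·y² = 2.7×1.83² = 9.042 m²
P = 2y√(1+z²) = 2×1.83×√(1+2.7²) = 10.54 m
R = A/P = 9.042/10.54 = 0.8580 m
Q = (1/n)·A·R^(2/3)·S^(1/2) = (1/0.032) × 9.042 × 0.8580^(2/3) × 0.00027^(1/2) = 4.192 m³/s

4.19 m³/s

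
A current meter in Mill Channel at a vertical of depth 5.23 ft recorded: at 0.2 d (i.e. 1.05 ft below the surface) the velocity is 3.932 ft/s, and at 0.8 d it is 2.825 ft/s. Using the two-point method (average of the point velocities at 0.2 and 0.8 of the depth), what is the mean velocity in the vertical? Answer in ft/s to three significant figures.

3.38 ft/s

v̄ = (3.932 + 2.825) / 2 = 3.379 ft/s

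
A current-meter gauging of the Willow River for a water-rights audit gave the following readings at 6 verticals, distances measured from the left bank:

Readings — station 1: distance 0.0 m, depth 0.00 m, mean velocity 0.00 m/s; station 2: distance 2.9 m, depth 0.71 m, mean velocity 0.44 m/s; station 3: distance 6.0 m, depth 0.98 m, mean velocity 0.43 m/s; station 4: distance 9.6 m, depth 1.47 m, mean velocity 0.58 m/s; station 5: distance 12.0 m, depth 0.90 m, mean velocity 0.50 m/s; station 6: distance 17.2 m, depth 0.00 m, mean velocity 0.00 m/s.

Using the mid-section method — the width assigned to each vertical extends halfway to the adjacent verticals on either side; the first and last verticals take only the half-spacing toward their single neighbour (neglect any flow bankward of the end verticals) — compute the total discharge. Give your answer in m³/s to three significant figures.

w_2 = (6.0 − 0.0)/2 = 3 m; q_2 = 0.44 × 0.71 × 3 = 0.9372 m³/s
w_3 = (9.6 − 2.9)/2 = 3.35 m; q_3 = 0.43 × 0.98 × 3.35 = 1.412 m³/s
w_4 = (12.0 − 6.0)/2 = 3 m; q_4 = 0.58 × 1.47 × 3 = 2.558 m³/s
w_5 = (17.2 − 9.6)/2 = 3.8 m; q_5 = 0.50 × 0.90 × 3.8 = 1.710 m³/s
Stations 1, 6 contribute zero (depth or velocity is 0).
Q = Σ qᵢ = 6.617 m³/s

6.62 m³/s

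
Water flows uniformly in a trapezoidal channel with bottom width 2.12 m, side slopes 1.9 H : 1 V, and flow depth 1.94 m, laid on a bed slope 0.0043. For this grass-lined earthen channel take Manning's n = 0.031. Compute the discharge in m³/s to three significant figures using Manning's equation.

A = (b + z·y)·y = (2.12 + 1.9×1.94)×1.94 = 11.26 m²
P = b + 2y√(1+z²) = 2.12 + 2×1.94×√(1+1.9²) = 10.45 m
R = A/P = 11.26/10.45 = 1.078 m
Q = (1/n)·A·R^(2/3)·S^(1/2) = (1/0.031) × 11.26 × 1.078^(2/3) × 0.0043^(1/2) = 25.05 m³/s

25.0 m³/s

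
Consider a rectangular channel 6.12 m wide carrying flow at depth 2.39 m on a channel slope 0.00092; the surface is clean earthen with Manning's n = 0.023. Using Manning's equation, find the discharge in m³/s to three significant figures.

23.5 m³/s

A = b·y = 6.12 × 2.39 = 14.63 m²
P = b + 2y = 6.12 + 2×2.39 = 10.90 m
R = A/P = 14.63/10.90 = 1.342 m
Q = (1/n)·A·R^(2/3)·S^(1/2) = (1/0.023) × 14.63 × 1.342^(2/3) × 0.00092^(1/2) = 23.47 m³/s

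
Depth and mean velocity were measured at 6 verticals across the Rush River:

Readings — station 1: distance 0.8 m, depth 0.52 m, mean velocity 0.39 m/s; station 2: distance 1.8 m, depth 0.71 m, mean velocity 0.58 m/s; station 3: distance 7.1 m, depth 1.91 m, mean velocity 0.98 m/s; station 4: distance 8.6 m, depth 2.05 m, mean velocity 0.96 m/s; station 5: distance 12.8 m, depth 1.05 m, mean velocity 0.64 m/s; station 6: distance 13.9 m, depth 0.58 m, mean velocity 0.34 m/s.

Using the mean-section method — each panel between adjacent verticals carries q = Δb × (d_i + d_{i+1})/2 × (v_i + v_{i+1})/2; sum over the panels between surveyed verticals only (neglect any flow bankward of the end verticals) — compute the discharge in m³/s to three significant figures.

14.2 m³/s

Panel 1-2: Δb = 1 m, d̄ = (0.52+0.71)/2 = 0.615, v̄ = (0.39+0.58)/2 = 0.485 → q = 1×0.615×0.485 = 0.2983 m³/s
Panel 2-3: Δb = 5.3 m, d̄ = (0.71+1.91)/2 = 1.31, v̄ = (0.58+0.98)/2 = 0.78 → q = 5.3×1.31×0.78 = 5.416 m³/s
Panel 3-4: Δb = 1.5 m, d̄ = (1.91+2.05)/2 = 1.98, v̄ = (0.98+0.96)/2 = 0.97 → q = 1.5×1.98×0.97 = 2.881 m³/s
Panel 4-5: Δb = 4.2 m, d̄ = (2.05+1.05)/2 = 1.55, v̄ = (0.96+0.64)/2 = 0.8 → q = 4.2×1.55×0.8 = 5.208 m³/s
Panel 5-6: Δb = 1.1 m, d̄ = (1.05+0.58)/2 = 0.815, v̄ = (0.64+0.34)/2 = 0.49 → q = 1.1×0.815×0.49 = 0.4393 m³/s
Q = Σ q = 14.24 m³/s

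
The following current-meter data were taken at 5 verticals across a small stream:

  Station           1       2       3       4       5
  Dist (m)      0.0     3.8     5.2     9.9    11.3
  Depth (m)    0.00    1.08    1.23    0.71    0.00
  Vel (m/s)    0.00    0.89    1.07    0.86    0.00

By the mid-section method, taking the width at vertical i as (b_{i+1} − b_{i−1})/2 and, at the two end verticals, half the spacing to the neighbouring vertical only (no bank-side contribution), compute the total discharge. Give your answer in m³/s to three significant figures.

8.38 m³/s

w_2 = (5.2 − 0.0)/2 = 2.6 m; q_2 = 0.89 × 1.08 × 2.6 = 2.499 m³/s
w_3 = (9.9 − 3.8)/2 = 3.05 m; q_3 = 1.07 × 1.23 × 3.05 = 4.014 m³/s
w_4 = (11.3 − 5.2)/2 = 3.05 m; q_4 = 0.86 × 0.71 × 3.05 = 1.862 m³/s
Stations 1, 5 contribute zero (depth or velocity is 0).
Q = Σ qᵢ = 8.376 m³/s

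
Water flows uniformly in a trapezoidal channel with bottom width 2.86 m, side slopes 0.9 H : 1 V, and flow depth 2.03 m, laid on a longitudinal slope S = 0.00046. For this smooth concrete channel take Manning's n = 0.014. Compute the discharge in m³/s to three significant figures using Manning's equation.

A = (b + z·y)·y = (2.86 + 0.9×2.03)×2.03 = 9.515 m²
P = b + 2y√(1+z²) = 2.86 + 2×2.03×√(1+0.9²) = 8.322 m
R = A/P = 9.515/8.322 = 1.143 m
Q = (1/n)·A·R^(2/3)·S^(1/2) = (1/0.014) × 9.515 × 1.143^(2/3) × 0.00046^(1/2) = 15.94 m³/s

15.9 m³/s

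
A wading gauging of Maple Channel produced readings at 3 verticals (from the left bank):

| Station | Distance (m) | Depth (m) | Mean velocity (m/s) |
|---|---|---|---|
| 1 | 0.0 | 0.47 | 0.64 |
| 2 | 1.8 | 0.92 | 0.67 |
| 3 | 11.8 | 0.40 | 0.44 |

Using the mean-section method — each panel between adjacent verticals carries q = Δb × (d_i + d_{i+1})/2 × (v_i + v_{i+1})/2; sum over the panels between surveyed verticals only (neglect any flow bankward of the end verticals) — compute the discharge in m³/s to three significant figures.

Panel 1-2: Δb = 1.8 m, d̄ = (0.47+0.92)/2 = 0.695, v̄ = (0.64+0.67)/2 = 0.655 → q = 1.8×0.695×0.655 = 0.8194 m³/s
Panel 2-3: Δb = 10 m, d̄ = (0.92+0.40)/2 = 0.66, v̄ = (0.67+0.44)/2 = 0.555 → q = 10×0.66×0.555 = 3.663 m³/s
Q = Σ q = 4.482 m³/s

4.48 m³/s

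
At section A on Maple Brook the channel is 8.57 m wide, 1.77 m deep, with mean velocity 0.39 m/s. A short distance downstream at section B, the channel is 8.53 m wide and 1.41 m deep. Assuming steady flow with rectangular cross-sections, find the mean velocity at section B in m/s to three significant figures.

0.492 m/s

Q = A₁V₁ = (8.57×1.77) × 0.39 = 5.916 m³/s
A₂ = 8.53 × 1.41 = 12.03 m²
V₂ = Q/A₂ = 5.916/12.03 = 0.4919 m/s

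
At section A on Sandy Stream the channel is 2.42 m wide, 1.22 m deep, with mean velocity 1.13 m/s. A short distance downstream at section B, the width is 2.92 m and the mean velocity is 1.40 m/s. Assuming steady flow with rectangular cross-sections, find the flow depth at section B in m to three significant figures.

Q = A₁V₁ = (2.42×1.22) × 1.13 = 3.336 m³/s
d₂ = Q/(b₂ V₂) = 3.336/(2.92×1.40) = 0.8161 m

0.816 m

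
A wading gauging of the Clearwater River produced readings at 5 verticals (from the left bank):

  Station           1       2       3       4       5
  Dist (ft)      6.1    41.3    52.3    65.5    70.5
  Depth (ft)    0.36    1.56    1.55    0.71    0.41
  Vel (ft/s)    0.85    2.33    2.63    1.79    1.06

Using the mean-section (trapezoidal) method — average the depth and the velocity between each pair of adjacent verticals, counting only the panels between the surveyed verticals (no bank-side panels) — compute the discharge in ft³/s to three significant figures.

Panel 1-2: Δb = 35.2 ft, d̄ = (0.36+1.56)/2 = 0.96, v̄ = (0.85+2.33)/2 = 1.59 → q = 35.2×0.96×1.59 = 53.73 ft³/s
Panel 2-3: Δb = 11 ft, d̄ = (1.56+1.55)/2 = 1.555, v̄ = (2.33+2.63)/2 = 2.48 → q = 11×1.555×2.48 = 42.42 ft³/s
Panel 3-4: Δb = 13.2 ft, d̄ = (1.55+0.71)/2 = 1.13, v̄ = (2.63+1.79)/2 = 2.21 → q = 13.2×1.13×2.21 = 32.96 ft³/s
Panel 4-5: Δb = 5 ft, d̄ = (0.71+0.41)/2 = 0.56, v̄ = (1.79+1.06)/2 = 1.425 → q = 5×0.56×1.425 = 3.990 ft³/s
Q = Σ q = 133.1 ft³/s

133 ft³/s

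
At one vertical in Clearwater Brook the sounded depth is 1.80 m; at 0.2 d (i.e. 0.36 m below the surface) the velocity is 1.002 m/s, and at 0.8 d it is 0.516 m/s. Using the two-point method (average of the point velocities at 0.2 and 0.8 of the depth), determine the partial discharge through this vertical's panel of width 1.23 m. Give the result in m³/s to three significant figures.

v̄ = (1.002 + 0.516) / 2 = 0.7590 m/s
q = v̄ × d × w = 0.7590 × 1.80 × 1.23 = 1.680 m³/s

1.68 m³/s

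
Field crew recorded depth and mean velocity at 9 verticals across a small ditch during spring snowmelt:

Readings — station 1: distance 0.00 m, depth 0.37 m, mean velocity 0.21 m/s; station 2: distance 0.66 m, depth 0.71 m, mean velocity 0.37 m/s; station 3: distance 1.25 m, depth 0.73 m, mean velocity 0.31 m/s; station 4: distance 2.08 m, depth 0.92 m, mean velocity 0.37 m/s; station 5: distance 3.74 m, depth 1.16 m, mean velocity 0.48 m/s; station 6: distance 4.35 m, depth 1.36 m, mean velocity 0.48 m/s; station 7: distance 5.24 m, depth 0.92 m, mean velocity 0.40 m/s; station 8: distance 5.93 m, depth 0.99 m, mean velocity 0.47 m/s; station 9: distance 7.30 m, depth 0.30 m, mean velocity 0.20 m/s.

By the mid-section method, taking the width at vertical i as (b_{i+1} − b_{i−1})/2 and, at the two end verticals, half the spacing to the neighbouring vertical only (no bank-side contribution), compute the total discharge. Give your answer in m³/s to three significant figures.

w_1 = (0.66 − 0.00)/2 = 0.33 m; q_1 = 0.21 × 0.37 × 0.33 = 0.02564 m³/s
w_2 = (1.25 − 0.00)/2 = 0.625 m; q_2 = 0.37 × 0.71 × 0.625 = 0.1642 m³/s
w_3 = (2.08 − 0.66)/2 = 0.71 m; q_3 = 0.31 × 0.73 × 0.71 = 0.1607 m³/s
w_4 = (3.74 − 1.25)/2 = 1.245 m; q_4 = 0.37 × 0.92 × 1.245 = 0.4238 m³/s
w_5 = (4.35 − 2.08)/2 = 1.135 m; q_5 = 0.48 × 1.16 × 1.135 = 0.6320 m³/s
w_6 = (5.24 − 3.74)/2 = 0.75 m; q_6 = 0.48 × 1.36 × 0.75 = 0.4896 m³/s
w_7 = (5.93 − 4.35)/2 = 0.79 m; q_7 = 0.40 × 0.92 × 0.79 = 0.2907 m³/s
w_8 = (7.30 − 5.24)/2 = 1.03 m; q_8 = 0.47 × 0.99 × 1.03 = 0.4793 m³/s
w_9 = (7.30 − 5.93)/2 = 0.685 m; q_9 = 0.20 × 0.30 × 0.685 = 0.04110 m³/s
Q = Σ qᵢ = 2.707 m³/s

2.71 m³/s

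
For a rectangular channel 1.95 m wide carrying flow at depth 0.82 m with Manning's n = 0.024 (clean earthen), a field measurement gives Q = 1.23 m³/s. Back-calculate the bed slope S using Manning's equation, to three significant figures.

A = b·y = 1.95 × 0.82 = 1.599 m²
P = b + 2y = 1.95 + 2×0.82 = 3.590 m
R = A/P = 1.599/3.590 = 0.4454 m
S = (Q·n / (1·A·R^(2/3)))² = (1.23×0.024 / (1×1.599×0.5832))² = 0.001002

0.00100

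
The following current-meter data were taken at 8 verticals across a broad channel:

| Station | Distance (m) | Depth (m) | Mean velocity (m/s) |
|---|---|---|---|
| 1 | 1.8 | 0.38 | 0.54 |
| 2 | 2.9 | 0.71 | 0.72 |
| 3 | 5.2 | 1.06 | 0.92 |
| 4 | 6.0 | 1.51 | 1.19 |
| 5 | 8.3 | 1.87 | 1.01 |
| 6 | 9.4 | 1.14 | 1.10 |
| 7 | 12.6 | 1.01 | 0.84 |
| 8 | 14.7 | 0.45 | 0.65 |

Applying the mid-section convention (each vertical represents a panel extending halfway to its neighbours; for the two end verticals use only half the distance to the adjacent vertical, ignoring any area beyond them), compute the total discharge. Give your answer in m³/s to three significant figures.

13.7 m³/s

w_1 = (2.9 − 1.8)/2 = 0.55 m; q_1 = 0.54 × 0.38 × 0.55 = 0.1129 m³/s
w_2 = (5.2 − 1.8)/2 = 1.7 m; q_2 = 0.72 × 0.71 × 1.7 = 0.8690 m³/s
w_3 = (6.0 − 2.9)/2 = 1.55 m; q_3 = 0.92 × 1.06 × 1.55 = 1.512 m³/s
w_4 = (8.3 − 5.2)/2 = 1.55 m; q_4 = 1.19 × 1.51 × 1.55 = 2.785 m³/s
w_5 = (9.4 − 6.0)/2 = 1.7 m; q_5 = 1.01 × 1.87 × 1.7 = 3.211 m³/s
w_6 = (12.6 − 8.3)/2 = 2.15 m; q_6 = 1.10 × 1.14 × 2.15 = 2.696 m³/s
w_7 = (14.7 − 9.4)/2 = 2.65 m; q_7 = 0.84 × 1.01 × 2.65 = 2.248 m³/s
w_8 = (14.7 − 12.6)/2 = 1.05 m; q_8 = 0.65 × 0.45 × 1.05 = 0.3071 m³/s
Q = Σ qᵢ = 13.74 m³/s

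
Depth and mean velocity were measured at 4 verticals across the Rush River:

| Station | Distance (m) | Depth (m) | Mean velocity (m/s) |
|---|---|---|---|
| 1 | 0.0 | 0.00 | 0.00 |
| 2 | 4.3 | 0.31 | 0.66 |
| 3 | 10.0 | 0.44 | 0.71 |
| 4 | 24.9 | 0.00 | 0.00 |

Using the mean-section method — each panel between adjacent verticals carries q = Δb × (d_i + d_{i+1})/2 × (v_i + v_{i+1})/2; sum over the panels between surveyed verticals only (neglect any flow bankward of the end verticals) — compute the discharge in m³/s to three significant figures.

2.85 m³/s

Panel 1-2: Δb = 4.3 m, d̄ = (0.00+0.31)/2 = 0.155, v̄ = (0.00+0.66)/2 = 0.33 → q = 4.3×0.155×0.33 = 0.2199 m³/s
Panel 2-3: Δb = 5.7 m, d̄ = (0.31+0.44)/2 = 0.375, v̄ = (0.66+0.71)/2 = 0.685 → q = 5.7×0.375×0.685 = 1.464 m³/s
Panel 3-4: Δb = 14.9 m, d̄ = (0.44+0.00)/2 = 0.22, v̄ = (0.71+0.00)/2 = 0.355 → q = 14.9×0.22×0.355 = 1.164 m³/s
Q = Σ q = 2.848 m³/s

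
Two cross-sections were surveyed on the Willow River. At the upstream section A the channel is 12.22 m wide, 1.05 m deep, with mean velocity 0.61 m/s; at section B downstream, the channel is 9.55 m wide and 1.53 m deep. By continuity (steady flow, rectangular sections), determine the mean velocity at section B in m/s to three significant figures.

0.536 m/s

Q = A₁V₁ = (12.22×1.05) × 0.61 = 7.827 m³/s
A₂ = 9.55 × 1.53 = 14.61 m²
V₂ = Q/A₂ = 7.827/14.61 = 0.5357 m/s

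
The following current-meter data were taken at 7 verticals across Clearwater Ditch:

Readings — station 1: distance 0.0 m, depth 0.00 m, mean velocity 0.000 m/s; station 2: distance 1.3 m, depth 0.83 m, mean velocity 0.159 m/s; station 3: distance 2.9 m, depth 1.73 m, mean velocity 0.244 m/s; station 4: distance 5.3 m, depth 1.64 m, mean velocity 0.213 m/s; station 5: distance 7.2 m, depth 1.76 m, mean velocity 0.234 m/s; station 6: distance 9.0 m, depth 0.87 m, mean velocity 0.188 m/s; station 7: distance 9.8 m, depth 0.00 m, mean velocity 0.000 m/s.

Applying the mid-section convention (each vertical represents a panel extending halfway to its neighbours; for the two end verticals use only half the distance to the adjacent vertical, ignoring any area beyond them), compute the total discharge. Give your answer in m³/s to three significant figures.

w_2 = (2.9 − 0.0)/2 = 1.45 m; q_2 = 0.159 × 0.83 × 1.45 = 0.1914 m³/s
w_3 = (5.3 − 1.3)/2 = 2 m; q_3 = 0.244 × 1.73 × 2 = 0.8442 m³/s
w_4 = (7.2 − 2.9)/2 = 2.15 m; q_4 = 0.213 × 1.64 × 2.15 = 0.7510 m³/s
w_5 = (9.0 − 5.3)/2 = 1.85 m; q_5 = 0.234 × 1.76 × 1.85 = 0.7619 m³/s
w_6 = (9.8 − 7.2)/2 = 1.3 m; q_6 = 0.188 × 0.87 × 1.3 = 0.2126 m³/s
Stations 1, 7 contribute zero (depth or velocity is 0).
Q = Σ qᵢ = 2.761 m³/s

2.76 m³/s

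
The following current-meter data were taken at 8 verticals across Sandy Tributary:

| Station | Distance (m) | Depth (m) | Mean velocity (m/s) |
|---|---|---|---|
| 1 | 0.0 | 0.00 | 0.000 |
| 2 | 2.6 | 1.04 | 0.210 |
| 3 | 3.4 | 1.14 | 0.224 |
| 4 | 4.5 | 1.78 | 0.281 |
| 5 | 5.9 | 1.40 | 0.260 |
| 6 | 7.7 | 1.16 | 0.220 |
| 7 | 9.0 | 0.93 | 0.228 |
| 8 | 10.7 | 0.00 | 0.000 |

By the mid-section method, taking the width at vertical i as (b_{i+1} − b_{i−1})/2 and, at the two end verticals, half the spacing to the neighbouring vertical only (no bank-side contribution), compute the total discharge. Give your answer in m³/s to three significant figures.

2.54 m³/s

w_2 = (3.4 − 0.0)/2 = 1.7 m; q_2 = 0.210 × 1.04 × 1.7 = 0.3713 m³/s
w_3 = (4.5 − 2.6)/2 = 0.95 m; q_3 = 0.224 × 1.14 × 0.95 = 0.2426 m³/s
w_4 = (5.9 − 3.4)/2 = 1.25 m; q_4 = 0.281 × 1.78 × 1.25 = 0.6252 m³/s
w_5 = (7.7 − 4.5)/2 = 1.6 m; q_5 = 0.260 × 1.40 × 1.6 = 0.5824 m³/s
w_6 = (9.0 − 5.9)/2 = 1.55 m; q_6 = 0.220 × 1.16 × 1.55 = 0.3956 m³/s
w_7 = (10.7 − 7.7)/2 = 1.5 m; q_7 = 0.228 × 0.93 × 1.5 = 0.3181 m³/s
Stations 1, 8 contribute zero (depth or velocity is 0).
Q = Σ qᵢ = 2.535 m³/s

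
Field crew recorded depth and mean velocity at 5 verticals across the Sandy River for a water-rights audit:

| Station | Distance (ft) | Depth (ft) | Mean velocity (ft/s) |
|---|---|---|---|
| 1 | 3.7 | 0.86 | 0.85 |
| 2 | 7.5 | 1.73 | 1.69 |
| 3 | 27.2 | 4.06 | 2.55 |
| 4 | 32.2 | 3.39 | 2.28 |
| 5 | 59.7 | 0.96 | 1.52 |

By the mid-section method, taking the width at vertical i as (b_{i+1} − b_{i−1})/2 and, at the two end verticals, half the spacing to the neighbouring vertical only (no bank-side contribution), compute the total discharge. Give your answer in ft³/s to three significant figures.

309 ft³/s

w_1 = (7.5 − 3.7)/2 = 1.9 ft; q_1 = 0.85 × 0.86 × 1.9 = 1.389 ft³/s
w_2 = (27.2 − 3.7)/2 = 11.75 ft; q_2 = 1.69 × 1.73 × 11.75 = 34.35 ft³/s
w_3 = (32.2 − 7.5)/2 = 12.35 ft; q_3 = 2.55 × 4.06 × 12.35 = 127.9 ft³/s
w_4 = (59.7 − 27.2)/2 = 16.25 ft; q_4 = 2.28 × 3.39 × 16.25 = 125.6 ft³/s
w_5 = (59.7 − 32.2)/2 = 13.75 ft; q_5 = 1.52 × 0.96 × 13.75 = 20.06 ft³/s
Q = Σ qᵢ = 309.3 ft³/s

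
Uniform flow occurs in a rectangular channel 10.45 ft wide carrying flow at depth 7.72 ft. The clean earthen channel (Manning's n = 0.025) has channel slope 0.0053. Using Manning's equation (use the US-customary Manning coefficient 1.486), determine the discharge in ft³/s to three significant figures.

A = b·y = 10.45 × 7.72 = 80.67 ft²
P = b + 2y = 10.45 + 2×7.72 = 25.89 ft
R = A/P = 80.67/25.89 = 3.116 ft
Q = (1.486/n)·A·R^(2/3)·S^(1/2) = (1.486/0.025) × 80.67 × 3.116^(2/3) × 0.0053^(1/2) = 744.8 ft³/s

745 ft³/s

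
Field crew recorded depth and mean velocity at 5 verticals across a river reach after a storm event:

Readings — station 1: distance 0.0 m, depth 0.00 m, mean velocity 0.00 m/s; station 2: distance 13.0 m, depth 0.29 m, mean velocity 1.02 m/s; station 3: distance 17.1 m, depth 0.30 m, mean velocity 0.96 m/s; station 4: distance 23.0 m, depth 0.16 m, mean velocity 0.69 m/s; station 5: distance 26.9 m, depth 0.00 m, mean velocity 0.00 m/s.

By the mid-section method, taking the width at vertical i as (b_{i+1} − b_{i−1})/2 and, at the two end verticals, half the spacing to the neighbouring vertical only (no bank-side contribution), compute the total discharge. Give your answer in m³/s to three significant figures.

4.51 m³/s

w_2 = (17.1 − 0.0)/2 = 8.55 m; q_2 = 1.02 × 0.29 × 8.55 = 2.529 m³/s
w_3 = (23.0 − 13.0)/2 = 5 m; q_3 = 0.96 × 0.30 × 5 = 1.440 m³/s
w_4 = (26.9 − 17.1)/2 = 4.9 m; q_4 = 0.69 × 0.16 × 4.9 = 0.5410 m³/s
Stations 1, 5 contribute zero (depth or velocity is 0).
Q = Σ qᵢ = 4.510 m³/s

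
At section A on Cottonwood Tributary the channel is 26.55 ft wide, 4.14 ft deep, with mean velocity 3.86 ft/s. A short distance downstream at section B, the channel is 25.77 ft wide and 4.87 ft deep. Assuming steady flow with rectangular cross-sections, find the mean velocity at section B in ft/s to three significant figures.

3.38 ft/s

Q = A₁V₁ = (26.55×4.14) × 3.86 = 424.3 ft³/s
A₂ = 25.77 × 4.87 = 125.5 ft²
V₂ = Q/A₂ = 424.3/125.5 = 3.381 ft/s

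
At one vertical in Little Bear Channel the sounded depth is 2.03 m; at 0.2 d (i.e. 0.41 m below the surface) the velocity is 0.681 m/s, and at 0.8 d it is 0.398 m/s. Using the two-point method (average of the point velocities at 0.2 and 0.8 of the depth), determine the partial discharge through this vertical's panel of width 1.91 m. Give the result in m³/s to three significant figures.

2.09 m³/s

v̄ = (0.681 + 0.398) / 2 = 0.5395 m/s
q = v̄ × d × w = 0.5395 × 2.03 × 1.91 = 2.092 m³/s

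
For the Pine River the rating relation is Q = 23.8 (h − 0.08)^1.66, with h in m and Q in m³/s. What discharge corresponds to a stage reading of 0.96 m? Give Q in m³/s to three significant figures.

19.2 m³/s

Q = 23.8 × (0.96 − 0.08)^1.66 = 23.8 × 0.88^1.66 = 19.25 m³/s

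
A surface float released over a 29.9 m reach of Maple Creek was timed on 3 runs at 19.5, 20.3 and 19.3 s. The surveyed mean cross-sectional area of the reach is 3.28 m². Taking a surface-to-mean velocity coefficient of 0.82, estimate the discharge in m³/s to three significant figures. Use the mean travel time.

t̄ = (19.5 + 20.3 + 19.3) / 3 = 19.7 s
v_surface = L / t̄ = 29.9 / 19.7 = 1.518 m/s
v_mean = 0.82 × 1.518 = 1.245 m/s
Q = A × v_mean = 3.28 × 1.245 = 4.082 m³/s

4.08 m³/s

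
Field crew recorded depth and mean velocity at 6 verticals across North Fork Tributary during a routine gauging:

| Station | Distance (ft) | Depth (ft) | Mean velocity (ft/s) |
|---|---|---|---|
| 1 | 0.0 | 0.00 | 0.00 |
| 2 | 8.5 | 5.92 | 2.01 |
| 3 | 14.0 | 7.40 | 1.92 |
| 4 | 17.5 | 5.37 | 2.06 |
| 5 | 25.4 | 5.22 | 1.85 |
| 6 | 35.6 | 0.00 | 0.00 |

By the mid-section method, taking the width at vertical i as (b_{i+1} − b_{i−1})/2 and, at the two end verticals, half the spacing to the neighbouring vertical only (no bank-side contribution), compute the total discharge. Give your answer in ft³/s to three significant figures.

w_2 = (14.0 − 0.0)/2 = 7 ft; q_2 = 2.01 × 5.92 × 7 = 83.29 ft³/s
w_3 = (17.5 − 8.5)/2 = 4.5 ft; q_3 = 1.92 × 7.40 × 4.5 = 63.94 ft³/s
w_4 = (25.4 − 14.0)/2 = 5.7 ft; q_4 = 2.06 × 5.37 × 5.7 = 63.05 ft³/s
w_5 = (35.6 − 17.5)/2 = 9.05 ft; q_5 = 1.85 × 5.22 × 9.05 = 87.40 ft³/s
Stations 1, 6 contribute zero (depth or velocity is 0).
Q = Σ qᵢ = 297.7 ft³/s

298 ft³/s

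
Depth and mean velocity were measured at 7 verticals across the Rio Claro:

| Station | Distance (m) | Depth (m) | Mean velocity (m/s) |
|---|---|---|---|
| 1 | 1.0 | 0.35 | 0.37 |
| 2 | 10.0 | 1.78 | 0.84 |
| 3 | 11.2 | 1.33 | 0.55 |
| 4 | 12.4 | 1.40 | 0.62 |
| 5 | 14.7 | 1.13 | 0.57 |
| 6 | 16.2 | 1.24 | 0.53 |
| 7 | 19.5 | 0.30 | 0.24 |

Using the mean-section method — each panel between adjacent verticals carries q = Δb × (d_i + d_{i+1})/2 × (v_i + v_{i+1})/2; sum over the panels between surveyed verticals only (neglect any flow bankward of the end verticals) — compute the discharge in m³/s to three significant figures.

Panel 1-2: Δb = 9 m, d̄ = (0.35+1.78)/2 = 1.065, v̄ = (0.37+0.84)/2 = 0.605 → q = 9×1.065×0.605 = 5.799 m³/s
Panel 2-3: Δb = 1.2 m, d̄ = (1.78+1.33)/2 = 1.555, v̄ = (0.84+0.55)/2 = 0.695 → q = 1.2×1.555×0.695 = 1.297 m³/s
Panel 3-4: Δb = 1.2 m, d̄ = (1.33+1.40)/2 = 1.365, v̄ = (0.55+0.62)/2 = 0.585 → q = 1.2×1.365×0.585 = 0.9582 m³/s
Panel 4-5: Δb = 2.3 m, d̄ = (1.40+1.13)/2 = 1.265, v̄ = (0.62+0.57)/2 = 0.595 → q = 2.3×1.265×0.595 = 1.731 m³/s
Panel 5-6: Δb = 1.5 m, d̄ = (1.13+1.24)/2 = 1.185, v̄ = (0.57+0.53)/2 = 0.55 → q = 1.5×1.185×0.55 = 0.9776 m³/s
Panel 6-7: Δb = 3.3 m, d̄ = (1.24+0.30)/2 = 0.77, v̄ = (0.53+0.24)/2 = 0.385 → q = 3.3×0.77×0.385 = 0.9783 m³/s
Q = Σ q = 11.74 m³/s

11.7 m³/s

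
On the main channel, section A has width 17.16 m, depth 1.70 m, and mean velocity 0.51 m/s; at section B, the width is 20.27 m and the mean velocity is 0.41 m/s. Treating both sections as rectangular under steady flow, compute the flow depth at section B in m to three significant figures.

1.79 m

Q = A₁V₁ = (17.16×1.70) × 0.51 = 14.88 m³/s
d₂ = Q/(b₂ V₂) = 14.88/(20.27×0.41) = 1.790 m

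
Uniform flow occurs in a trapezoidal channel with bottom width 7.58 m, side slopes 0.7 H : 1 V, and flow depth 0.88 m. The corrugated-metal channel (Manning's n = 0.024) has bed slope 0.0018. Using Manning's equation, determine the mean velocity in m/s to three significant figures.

1.45 m/s

A = (b + z·y)·y = (7.58 + 0.7×0.88)×0.88 = 7.212 m²
P = b + 2y√(1+z²) = 7.58 + 2×0.88×√(1+0.7²) = 9.728 m
R = A/P = 7.212/9.728 = 0.7414 m
Q = (1/n)·A·R^(2/3)·S^(1/2) = (1/0.024) × 7.212 × 0.7414^(2/3) × 0.0018^(1/2) = 10.44 m³/s
V = Q/A = 10.44/7.212 = 1.448 m/s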